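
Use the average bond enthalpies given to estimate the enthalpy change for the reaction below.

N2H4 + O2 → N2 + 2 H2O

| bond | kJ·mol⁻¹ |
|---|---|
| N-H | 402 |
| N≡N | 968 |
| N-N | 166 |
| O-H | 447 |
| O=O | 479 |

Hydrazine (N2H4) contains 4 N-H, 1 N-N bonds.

Bonds broken (reactants):
  N-H: 4 × 402 = 1608
  N-N: 1 × 166 = 166
  O=O: 1 × 479 = 479
  Σ(broken) = 2253 kJ
Bonds formed (products):
  N≡N: 1 × 968 = 968
  O-H: 4 × 447 = 1788
  Σ(formed) = 2756 kJ
ΔH = Σ(broken) − Σ(formed) = 2253 − 2756 = −503 kJ

ΔH ≈ −503 kJ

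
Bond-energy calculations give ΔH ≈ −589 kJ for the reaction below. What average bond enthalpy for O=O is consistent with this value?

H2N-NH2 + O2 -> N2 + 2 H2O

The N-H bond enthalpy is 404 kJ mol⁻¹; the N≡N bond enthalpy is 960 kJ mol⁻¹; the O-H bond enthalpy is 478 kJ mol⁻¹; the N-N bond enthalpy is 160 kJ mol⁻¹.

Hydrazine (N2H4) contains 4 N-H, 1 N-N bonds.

D(O=O) ≈ 507 kJ/mol

Let D be the O=O bond energy.
Σ(broken) = 4×404 + 1×160 + 1×D = 1776 + D
Σ(formed) = 1×960 + 4×478 = 2872
ΔH = Σ(broken) − Σ(formed) = (1776 + D) − (2872) = −1096 + D
Setting this equal to −589 kJ gives D = 507 kJ/mol.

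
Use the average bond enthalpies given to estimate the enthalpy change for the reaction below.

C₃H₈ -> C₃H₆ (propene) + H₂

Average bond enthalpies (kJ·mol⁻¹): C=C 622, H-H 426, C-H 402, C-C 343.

ΔH ≈ +99 kJ

Bonds broken (reactants):
  C-C: 2 × 343 = 686
  C-H: 8 × 402 = 3216
  Σ(broken) = 3902 kJ
Bonds formed (products):
  C-C: 1 × 343 = 343
  C-H: 6 × 402 = 2412
  C=C: 1 × 622 = 622
  H-H: 1 × 426 = 426
  Σ(formed) = 3803 kJ
ΔH = Σ(broken) − Σ(formed) = 3902 − 3803 = +99 kJ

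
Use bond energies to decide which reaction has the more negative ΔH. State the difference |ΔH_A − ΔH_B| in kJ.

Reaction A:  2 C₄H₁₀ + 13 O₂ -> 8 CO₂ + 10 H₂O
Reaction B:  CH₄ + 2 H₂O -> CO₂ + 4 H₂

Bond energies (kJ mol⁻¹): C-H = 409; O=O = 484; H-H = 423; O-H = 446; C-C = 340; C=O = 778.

Reaction A, by 5028 kJ

Reaction A:
  Bonds broken (reactants):
    C-C: 6 × 340 = 2040
    C-H: 20 × 409 = 8180
    O=O: 13 × 484 = 6292
    Σ(broken) = 16512 kJ
  Bonds formed (products):
    C=O: 16 × 778 = 12448
    O-H: 20 × 446 = 8920
    Σ(formed) = 21368 kJ
  ΔH_A = 16512 − 21368 = −4856 kJ
Reaction B:
  Bonds broken (reactants):
    C-H: 4 × 409 = 1636
    O-H: 4 × 446 = 1784
    Σ(broken) = 3420 kJ
  Bonds formed (products):
    C=O: 2 × 778 = 1556
    H-H: 4 × 423 = 1692
    Σ(formed) = 3248 kJ
  ΔH_B = 3420 − 3248 = +172 kJ
ΔH_A − ΔH_B = −5028 kJ, so reaction A has the more negative ΔH; |ΔH_A − ΔH_B| = 5028 kJ.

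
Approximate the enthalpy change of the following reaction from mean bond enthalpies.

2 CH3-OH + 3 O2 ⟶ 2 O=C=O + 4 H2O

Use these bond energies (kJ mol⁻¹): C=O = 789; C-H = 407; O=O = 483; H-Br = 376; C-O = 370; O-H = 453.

Bonds broken (reactants):
  C-H: 6 × 407 = 2442
  C-O: 2 × 370 = 740
  O-H: 2 × 453 = 906
  O=O: 3 × 483 = 1449
  Σ(broken) = 5537 kJ
Bonds formed (products):
  C=O: 4 × 789 = 3156
  O-H: 8 × 453 = 3624
  Σ(formed) = 6780 kJ
ΔH = Σ(broken) − Σ(formed) = 5537 − 6780 = −1243 kJ

ΔH ≈ −1243 kJ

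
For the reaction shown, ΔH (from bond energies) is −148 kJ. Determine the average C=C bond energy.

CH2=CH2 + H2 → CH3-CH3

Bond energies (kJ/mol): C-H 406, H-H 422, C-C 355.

Let D be the C=C bond energy.
Σ(broken) = 4×406 + 1×D + 1×422 = 2046 + D
Σ(formed) = 1×355 + 6×406 = 2791
ΔH = Σ(broken) − Σ(formed) = (2046 + D) − (2791) = −745 + D
Setting this equal to −148 kJ gives D = 597 kJ/mol.

D(C=C) ≈ 597 kJ/mol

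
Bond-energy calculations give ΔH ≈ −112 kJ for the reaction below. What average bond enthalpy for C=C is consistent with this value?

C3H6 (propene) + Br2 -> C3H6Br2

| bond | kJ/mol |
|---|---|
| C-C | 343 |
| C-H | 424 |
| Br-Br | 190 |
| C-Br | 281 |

D(C=C) ≈ 603 kJ/mol

Let D be the C=C bond energy.
Σ(broken) = 1×190 + 1×343 + 6×424 + 1×D = 3077 + D
Σ(formed) = 2×281 + 2×343 + 6×424 = 3792
ΔH = Σ(broken) − Σ(formed) = (3077 + D) − (3792) = −715 + D
Setting this equal to −112 kJ gives D = 603 kJ/mol.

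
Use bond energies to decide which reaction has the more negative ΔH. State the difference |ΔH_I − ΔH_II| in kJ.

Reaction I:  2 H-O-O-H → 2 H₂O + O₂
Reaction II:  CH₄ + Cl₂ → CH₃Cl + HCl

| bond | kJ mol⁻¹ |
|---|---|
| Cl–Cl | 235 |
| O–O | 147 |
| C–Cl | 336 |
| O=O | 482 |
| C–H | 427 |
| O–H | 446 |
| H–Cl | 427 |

Reaction I:
  Bonds broken (reactants):
    O–H: 4 × 446 = 1784
    O–O: 2 × 147 = 294
    Σ(broken) = 2078 kJ
  Bonds formed (products):
    O–H: 4 × 446 = 1784
    O=O: 1 × 482 = 482
    Σ(formed) = 2266 kJ
  ΔH_I = 2078 − 2266 = −188 kJ
Reaction II:
  Bonds broken (reactants):
    C–H: 4 × 427 = 1708
    Cl–Cl: 1 × 235 = 235
    Σ(broken) = 1943 kJ
  Bonds formed (products):
    C–Cl: 1 × 336 = 336
    C–H: 3 × 427 = 1281
    H–Cl: 1 × 427 = 427
    Σ(formed) = 2044 kJ
  ΔH_II = 1943 − 2044 = −101 kJ
ΔH_I − ΔH_II = −87 kJ, so reaction I has the more negative ΔH; |ΔH_I − ΔH_II| = 87 kJ.

Reaction I, by 87 kJ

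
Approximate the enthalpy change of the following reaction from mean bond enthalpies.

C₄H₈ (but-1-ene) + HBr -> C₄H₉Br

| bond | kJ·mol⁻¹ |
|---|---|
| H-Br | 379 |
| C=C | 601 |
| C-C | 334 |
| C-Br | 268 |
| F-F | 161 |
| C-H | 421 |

ΔH ≈ −43 kJ

Bonds broken (reactants):
  C-C: 2 × 334 = 668
  C-H: 8 × 421 = 3368
  C=C: 1 × 601 = 601
  H-Br: 1 × 379 = 379
  Σ(broken) = 5016 kJ
Bonds formed (products):
  C-Br: 1 × 268 = 268
  C-C: 3 × 334 = 1002
  C-H: 9 × 421 = 3789
  Σ(formed) = 5059 kJ
ΔH = Σ(broken) − Σ(formed) = 5016 − 5059 = −43 kJ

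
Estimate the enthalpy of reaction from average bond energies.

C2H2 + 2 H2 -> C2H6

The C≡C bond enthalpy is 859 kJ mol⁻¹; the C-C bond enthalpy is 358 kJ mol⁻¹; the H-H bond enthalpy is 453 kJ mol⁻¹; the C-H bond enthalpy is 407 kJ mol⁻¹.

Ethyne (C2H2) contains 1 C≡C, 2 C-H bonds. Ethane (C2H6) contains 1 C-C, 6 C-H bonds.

Bonds broken (reactants):
  C≡C: 1 × 859 = 859
  C-H: 2 × 407 = 814
  H-H: 2 × 453 = 906
  Σ(broken) = 2579 kJ
Bonds formed (products):
  C-C: 1 × 358 = 358
  C-H: 6 × 407 = 2442
  Σ(formed) = 2800 kJ
ΔH = Σ(broken) − Σ(formed) = 2579 − 2800 = −221 kJ

ΔH ≈ −221 kJ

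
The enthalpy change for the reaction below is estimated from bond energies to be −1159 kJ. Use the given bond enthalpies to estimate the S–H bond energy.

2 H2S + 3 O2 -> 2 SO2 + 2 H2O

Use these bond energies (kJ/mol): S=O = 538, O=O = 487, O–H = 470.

D(S–H) ≈ 353 kJ/mol

Let D be the S–H bond energy.
Σ(broken) = 3×487 + 4×D = 1461 + 4D
Σ(formed) = 4×470 + 4×538 = 4032
ΔH = Σ(broken) − Σ(formed) = (1461 + 4D) − (4032) = −2571 + 4D
Setting this equal to −1159 kJ gives 4D = 1412, so D = 353 kJ/mol.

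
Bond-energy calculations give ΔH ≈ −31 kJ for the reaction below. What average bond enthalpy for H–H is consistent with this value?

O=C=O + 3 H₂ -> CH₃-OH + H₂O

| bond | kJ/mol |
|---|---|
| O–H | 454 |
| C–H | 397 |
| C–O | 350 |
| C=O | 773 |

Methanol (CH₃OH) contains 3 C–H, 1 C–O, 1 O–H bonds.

Let D be the H–H bond energy.
Σ(broken) = 2×773 + 3×D = 1546 + 3D
Σ(formed) = 3×397 + 1×350 + 3×454 = 2903
ΔH = Σ(broken) − Σ(formed) = (1546 + 3D) − (2903) = −1357 + 3D
Setting this equal to −31 kJ gives 3D = 1326, so D = 442 kJ/mol.

D(H–H) ≈ 442 kJ/mol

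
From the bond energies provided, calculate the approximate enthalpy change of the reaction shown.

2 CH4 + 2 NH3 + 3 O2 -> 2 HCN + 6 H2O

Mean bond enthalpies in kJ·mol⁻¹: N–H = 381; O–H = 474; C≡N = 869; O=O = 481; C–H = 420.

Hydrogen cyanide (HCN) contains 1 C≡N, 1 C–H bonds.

ΔH ≈ −1177 kJ

Bonds broken (reactants):
  C–H: 8 × 420 = 3360
  N–H: 6 × 381 = 2286
  O=O: 3 × 481 = 1443
  Σ(broken) = 7089 kJ
Bonds formed (products):
  C≡N: 2 × 869 = 1738
  C–H: 2 × 420 = 840
  O–H: 12 × 474 = 5688
  Σ(formed) = 8266 kJ
ΔH = Σ(broken) − Σ(formed) = 7089 − 8266 = −1177 kJ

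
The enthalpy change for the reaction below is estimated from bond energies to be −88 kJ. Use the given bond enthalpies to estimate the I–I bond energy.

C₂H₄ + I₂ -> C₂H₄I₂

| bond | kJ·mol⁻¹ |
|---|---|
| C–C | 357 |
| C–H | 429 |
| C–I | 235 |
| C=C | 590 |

D(I–I) ≈ 149 kJ/mol

Let D be the I–I bond energy.
Σ(broken) = 4×429 + 1×590 + 1×D = 2306 + D
Σ(formed) = 1×357 + 4×429 + 2×235 = 2543
ΔH = Σ(broken) − Σ(formed) = (2306 + D) − (2543) = −237 + D
Setting this equal to −88 kJ gives D = 149 kJ/mol.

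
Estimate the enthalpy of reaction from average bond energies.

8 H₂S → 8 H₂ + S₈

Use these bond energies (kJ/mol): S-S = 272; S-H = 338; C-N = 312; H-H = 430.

ΔH ≈ −208 kJ

Bonds broken (reactants):
  S-H: 16 × 338 = 5408
  Σ(broken) = 5408 kJ
Bonds formed (products):
  H-H: 8 × 430 = 3440
  S-S: 8 × 272 = 2176
  Σ(formed) = 5616 kJ
ΔH = Σ(broken) − Σ(formed) = 5408 − 5616 = −208 kJ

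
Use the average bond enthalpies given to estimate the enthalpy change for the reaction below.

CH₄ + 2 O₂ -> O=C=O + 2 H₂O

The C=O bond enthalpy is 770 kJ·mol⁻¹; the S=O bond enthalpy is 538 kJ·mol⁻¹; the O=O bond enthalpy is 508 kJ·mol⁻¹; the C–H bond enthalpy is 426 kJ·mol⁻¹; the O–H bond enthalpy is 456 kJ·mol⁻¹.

ΔH ≈ −644 kJ

Bonds broken (reactants):
  C–H: 4 × 426 = 1704
  O=O: 2 × 508 = 1016
  Σ(broken) = 2720 kJ
Bonds formed (products):
  C=O: 2 × 770 = 1540
  O–H: 4 × 456 = 1824
  Σ(formed) = 3364 kJ
ΔH = Σ(broken) − Σ(formed) = 2720 − 3364 = −644 kJ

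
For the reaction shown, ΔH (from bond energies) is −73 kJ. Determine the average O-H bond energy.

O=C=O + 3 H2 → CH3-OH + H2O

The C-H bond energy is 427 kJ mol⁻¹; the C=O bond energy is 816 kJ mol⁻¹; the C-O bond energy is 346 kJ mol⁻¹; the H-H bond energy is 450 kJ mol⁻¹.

Let D be the O-H bond energy.
Σ(broken) = 2×816 + 3×450 = 2982
Σ(formed) = 3×427 + 1×346 + 3×D = 1627 + 3D
ΔH = Σ(broken) − Σ(formed) = (2982) − (1627 + 3D) = +1355 − 3D
Setting this equal to −73 kJ gives 3D = 1428, so D = 476 kJ/mol.

D(O-H) ≈ 476 kJ/mol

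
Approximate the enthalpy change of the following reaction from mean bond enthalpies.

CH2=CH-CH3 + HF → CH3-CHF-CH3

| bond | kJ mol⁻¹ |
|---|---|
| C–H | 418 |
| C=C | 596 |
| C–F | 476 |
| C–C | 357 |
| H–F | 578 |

Bonds broken (reactants):
  C–C: 1 × 357 = 357
  C–H: 6 × 418 = 2508
  C=C: 1 × 596 = 596
  H–F: 1 × 578 = 578
  Σ(broken) = 4039 kJ
Bonds formed (products):
  C–C: 2 × 357 = 714
  C–F: 1 × 476 = 476
  C–H: 7 × 418 = 2926
  Σ(formed) = 4116 kJ
ΔH = Σ(broken) − Σ(formed) = 4039 − 4116 = −77 kJ

ΔH ≈ −77 kJ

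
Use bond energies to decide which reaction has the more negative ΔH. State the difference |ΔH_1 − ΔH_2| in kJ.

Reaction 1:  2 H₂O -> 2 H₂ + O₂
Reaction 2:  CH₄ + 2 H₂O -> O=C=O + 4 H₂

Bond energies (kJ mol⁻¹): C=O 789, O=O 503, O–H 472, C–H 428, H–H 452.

Reaction 2, by 267 kJ

Reaction 1:
  Bonds broken (reactants):
    O–H: 4 × 472 = 1888
    Σ(broken) = 1888 kJ
  Bonds formed (products):
    H–H: 2 × 452 = 904
    O=O: 1 × 503 = 503
    Σ(formed) = 1407 kJ
  ΔH_1 = 1888 − 1407 = +481 kJ
Reaction 2:
  Bonds broken (reactants):
    C–H: 4 × 428 = 1712
    O–H: 4 × 472 = 1888
    Σ(broken) = 3600 kJ
  Bonds formed (products):
    C=O: 2 × 789 = 1578
    H–H: 4 × 452 = 1808
    Σ(formed) = 3386 kJ
  ΔH_2 = 3600 − 3386 = +214 kJ
ΔH_1 − ΔH_2 = +267 kJ, so reaction 2 has the more negative ΔH; |ΔH_1 − ΔH_2| = 267 kJ.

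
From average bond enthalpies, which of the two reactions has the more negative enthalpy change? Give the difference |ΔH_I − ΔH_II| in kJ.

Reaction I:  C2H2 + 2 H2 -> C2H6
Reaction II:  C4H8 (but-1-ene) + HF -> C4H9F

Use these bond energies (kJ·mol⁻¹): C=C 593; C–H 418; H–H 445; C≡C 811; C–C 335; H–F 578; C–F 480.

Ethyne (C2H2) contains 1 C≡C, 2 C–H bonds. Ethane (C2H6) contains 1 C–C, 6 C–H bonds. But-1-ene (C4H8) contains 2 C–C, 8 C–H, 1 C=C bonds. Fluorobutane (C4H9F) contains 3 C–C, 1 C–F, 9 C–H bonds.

Reaction I:
  Bonds broken (reactants):
    C≡C: 1 × 811 = 811
    C–H: 2 × 418 = 836
    H–H: 2 × 445 = 890
    Σ(broken) = 2537 kJ
  Bonds formed (products):
    C–C: 1 × 335 = 335
    C–H: 6 × 418 = 2508
    Σ(formed) = 2843 kJ
  ΔH_I = 2537 − 2843 = −306 kJ
Reaction II:
  Bonds broken (reactants):
    C–C: 2 × 335 = 670
    C–H: 8 × 418 = 3344
    C=C: 1 × 593 = 593
    H–F: 1 × 578 = 578
    Σ(broken) = 5185 kJ
  Bonds formed (products):
    C–C: 3 × 335 = 1005
    C–F: 1 × 480 = 480
    C–H: 9 × 418 = 3762
    Σ(formed) = 5247 kJ
  ΔH_II = 5185 − 5247 = −62 kJ
ΔH_I − ΔH_II = −244 kJ, so reaction I has the more negative ΔH; |ΔH_I − ΔH_II| = 244 kJ.

Reaction I, by 244 kJ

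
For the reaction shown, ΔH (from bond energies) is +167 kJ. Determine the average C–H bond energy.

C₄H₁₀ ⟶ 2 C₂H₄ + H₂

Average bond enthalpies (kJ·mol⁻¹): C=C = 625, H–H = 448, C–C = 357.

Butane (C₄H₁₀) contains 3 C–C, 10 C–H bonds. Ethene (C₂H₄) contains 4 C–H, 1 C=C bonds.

D(C–H) ≈ 397 kJ/mol

Let D be the C–H bond energy.
Σ(broken) = 3×357 + 10×D = 1071 + 10D
Σ(formed) = 8×D + 2×625 + 1×448 = 1698 + 8D
ΔH = Σ(broken) − Σ(formed) = (1071 + 10D) − (1698 + 8D) = −627 + 2D
Setting this equal to +167 kJ gives 2D = 794, so D = 397 kJ/mol.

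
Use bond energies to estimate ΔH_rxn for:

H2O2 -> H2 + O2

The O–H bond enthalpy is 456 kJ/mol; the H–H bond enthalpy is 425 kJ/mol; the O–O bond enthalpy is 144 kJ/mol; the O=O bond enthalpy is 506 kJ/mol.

ΔH ≈ +125 kJ

Bonds broken (reactants):
  O–H: 2 × 456 = 912
  O–O: 1 × 144 = 144
  Σ(broken) = 1056 kJ
Bonds formed (products):
  H–H: 1 × 425 = 425
  O=O: 1 × 506 = 506
  Σ(formed) = 931 kJ
ΔH = Σ(broken) − Σ(formed) = 1056 − 931 = +125 kJ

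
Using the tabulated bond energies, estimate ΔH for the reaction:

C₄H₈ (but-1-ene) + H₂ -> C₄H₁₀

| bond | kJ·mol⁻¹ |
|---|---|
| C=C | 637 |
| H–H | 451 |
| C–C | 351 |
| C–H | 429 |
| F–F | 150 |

Bonds broken (reactants):
  C–C: 2 × 351 = 702
  C–H: 8 × 429 = 3432
  C=C: 1 × 637 = 637
  H–H: 1 × 451 = 451
  Σ(broken) = 5222 kJ
Bonds formed (products):
  C–C: 3 × 351 = 1053
  C–H: 10 × 429 = 4290
  Σ(formed) = 5343 kJ
ΔH = Σ(broken) − Σ(formed) = 5222 − 5343 = −121 kJ

ΔH ≈ −121 kJ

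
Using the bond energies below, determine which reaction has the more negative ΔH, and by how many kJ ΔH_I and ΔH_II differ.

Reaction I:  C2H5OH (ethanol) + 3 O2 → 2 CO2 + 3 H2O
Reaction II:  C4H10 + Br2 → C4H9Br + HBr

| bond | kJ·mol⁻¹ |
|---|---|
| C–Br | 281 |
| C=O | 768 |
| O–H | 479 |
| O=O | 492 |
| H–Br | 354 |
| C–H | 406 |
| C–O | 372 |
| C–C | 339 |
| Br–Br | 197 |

Reaction I:
  Bonds broken (reactants):
    C–C: 1 × 339 = 339
    C–H: 5 × 406 = 2030
    C–O: 1 × 372 = 372
    O–H: 1 × 479 = 479
    O=O: 3 × 492 = 1476
    Σ(broken) = 4696 kJ
  Bonds formed (products):
    C=O: 4 × 768 = 3072
    O–H: 6 × 479 = 2874
    Σ(formed) = 5946 kJ
  ΔH_I = 4696 − 5946 = −1250 kJ
Reaction II:
  Bonds broken (reactants):
    Br–Br: 1 × 197 = 197
    C–C: 3 × 339 = 1017
    C–H: 10 × 406 = 4060
    Σ(broken) = 5274 kJ
  Bonds formed (products):
    C–Br: 1 × 281 = 281
    C–C: 3 × 339 = 1017
    C–H: 9 × 406 = 3654
    H–Br: 1 × 354 = 354
    Σ(formed) = 5306 kJ
  ΔH_II = 5274 − 5306 = −32 kJ
ΔH_I − ΔH_II = −1218 kJ, so reaction I has the more negative ΔH; |ΔH_I − ΔH_II| = 1218 kJ.

Reaction I, by 1218 kJ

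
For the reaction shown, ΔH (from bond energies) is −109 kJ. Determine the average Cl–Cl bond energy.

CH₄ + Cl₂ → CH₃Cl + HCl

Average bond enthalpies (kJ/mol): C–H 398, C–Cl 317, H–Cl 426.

Let D be the Cl–Cl bond energy.
Σ(broken) = 4×398 + 1×D = 1592 + D
Σ(formed) = 1×317 + 3×398 + 1×426 = 1937
ΔH = Σ(broken) − Σ(formed) = (1592 + D) − (1937) = −345 + D
Setting this equal to −109 kJ gives D = 236 kJ/mol.

D(Cl–Cl) ≈ 236 kJ/mol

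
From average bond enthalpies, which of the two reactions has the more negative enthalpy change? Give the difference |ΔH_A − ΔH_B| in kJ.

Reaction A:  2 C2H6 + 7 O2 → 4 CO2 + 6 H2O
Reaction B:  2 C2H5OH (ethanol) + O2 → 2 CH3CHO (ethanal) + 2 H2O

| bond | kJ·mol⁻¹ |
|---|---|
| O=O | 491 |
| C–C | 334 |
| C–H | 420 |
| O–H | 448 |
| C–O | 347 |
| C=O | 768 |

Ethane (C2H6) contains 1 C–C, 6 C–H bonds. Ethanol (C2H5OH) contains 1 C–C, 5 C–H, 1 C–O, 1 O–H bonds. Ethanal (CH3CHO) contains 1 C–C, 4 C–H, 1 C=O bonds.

Reaction A:
  Bonds broken (reactants):
    C–C: 2 × 334 = 668
    C–H: 12 × 420 = 5040
    O=O: 7 × 491 = 3437
    Σ(broken) = 9145 kJ
  Bonds formed (products):
    C=O: 8 × 768 = 6144
    O–H: 12 × 448 = 5376
    Σ(formed) = 11520 kJ
  ΔH_A = 9145 − 11520 = −2375 kJ
Reaction B:
  Bonds broken (reactants):
    C–C: 2 × 334 = 668
    C–H: 10 × 420 = 4200
    C–O: 2 × 347 = 694
    O–H: 2 × 448 = 896
    O=O: 1 × 491 = 491
    Σ(broken) = 6949 kJ
  Bonds formed (products):
    C–C: 2 × 334 = 668
    C–H: 8 × 420 = 3360
    C=O: 2 × 768 = 1536
    O–H: 4 × 448 = 1792
    Σ(formed) = 7356 kJ
  ΔH_B = 6949 − 7356 = −407 kJ
ΔH_A − ΔH_B = −1968 kJ, so reaction A has the more negative ΔH; |ΔH_A − ΔH_B| = 1968 kJ.

Reaction A, by 1968 kJ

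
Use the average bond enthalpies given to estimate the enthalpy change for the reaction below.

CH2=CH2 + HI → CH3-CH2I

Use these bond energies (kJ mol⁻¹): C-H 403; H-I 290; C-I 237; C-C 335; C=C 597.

ΔH ≈ −88 kJ

Bonds broken (reactants):
  C-H: 4 × 403 = 1612
  C=C: 1 × 597 = 597
  H-I: 1 × 290 = 290
  Σ(broken) = 2499 kJ
Bonds formed (products):
  C-C: 1 × 335 = 335
  C-H: 5 × 403 = 2015
  C-I: 1 × 237 = 237
  Σ(formed) = 2587 kJ
ΔH = Σ(broken) − Σ(formed) = 2499 − 2587 = −88 kJ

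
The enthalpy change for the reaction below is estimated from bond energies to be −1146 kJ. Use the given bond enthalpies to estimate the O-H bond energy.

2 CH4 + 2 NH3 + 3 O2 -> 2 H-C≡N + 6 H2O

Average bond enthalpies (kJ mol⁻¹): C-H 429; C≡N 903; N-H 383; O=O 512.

D(O-H) ≈ 479 kJ/mol

Let D be the O-H bond energy.
Σ(broken) = 8×429 + 6×383 + 3×512 = 7266
Σ(formed) = 2×903 + 2×429 + 12×D = 2664 + 12D
ΔH = Σ(broken) − Σ(formed) = (7266) − (2664 + 12D) = +4602 − 12D
Setting this equal to −1146 kJ gives 12D = 5748, so D = 479 kJ/mol.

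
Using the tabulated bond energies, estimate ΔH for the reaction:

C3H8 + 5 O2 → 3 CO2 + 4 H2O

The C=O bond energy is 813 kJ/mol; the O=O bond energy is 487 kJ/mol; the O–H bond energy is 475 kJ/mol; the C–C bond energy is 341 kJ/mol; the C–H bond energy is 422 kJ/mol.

Bonds broken (reactants):
  C–C: 2 × 341 = 682
  C–H: 8 × 422 = 3376
  O=O: 5 × 487 = 2435
  Σ(broken) = 6493 kJ
Bonds formed (products):
  C=O: 6 × 813 = 4878
  O–H: 8 × 475 = 3800
  Σ(formed) = 8678 kJ
ΔH = Σ(broken) − Σ(formed) = 6493 − 8678 = −2185 kJ

ΔH ≈ −2185 kJ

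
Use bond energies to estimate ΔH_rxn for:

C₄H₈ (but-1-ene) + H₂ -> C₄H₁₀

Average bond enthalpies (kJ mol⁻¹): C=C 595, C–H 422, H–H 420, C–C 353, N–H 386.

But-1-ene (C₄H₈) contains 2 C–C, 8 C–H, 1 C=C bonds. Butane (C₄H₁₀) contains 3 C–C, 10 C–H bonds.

ΔH ≈ −182 kJ

Bonds broken (reactants):
  C–C: 2 × 353 = 706
  C–H: 8 × 422 = 3376
  C=C: 1 × 595 = 595
  H–H: 1 × 420 = 420
  Σ(broken) = 5097 kJ
Bonds formed (products):
  C–C: 3 × 353 = 1059
  C–H: 10 × 422 = 4220
  Σ(formed) = 5279 kJ
ΔH = Σ(broken) − Σ(formed) = 5097 − 5279 = −182 kJ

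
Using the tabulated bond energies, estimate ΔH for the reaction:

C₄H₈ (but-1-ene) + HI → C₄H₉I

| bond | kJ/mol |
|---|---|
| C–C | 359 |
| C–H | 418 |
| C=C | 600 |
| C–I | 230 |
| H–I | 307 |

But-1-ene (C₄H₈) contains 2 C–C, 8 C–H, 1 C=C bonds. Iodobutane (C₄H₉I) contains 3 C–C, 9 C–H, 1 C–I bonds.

ΔH ≈ −100 kJ

Bonds broken (reactants):
  C–C: 2 × 359 = 718
  C–H: 8 × 418 = 3344
  C=C: 1 × 600 = 600
  H–I: 1 × 307 = 307
  Σ(broken) = 4969 kJ
Bonds formed (products):
  C–C: 3 × 359 = 1077
  C–H: 9 × 418 = 3762
  C–I: 1 × 230 = 230
  Σ(formed) = 5069 kJ
ΔH = Σ(broken) − Σ(formed) = 4969 − 5069 = −100 kJ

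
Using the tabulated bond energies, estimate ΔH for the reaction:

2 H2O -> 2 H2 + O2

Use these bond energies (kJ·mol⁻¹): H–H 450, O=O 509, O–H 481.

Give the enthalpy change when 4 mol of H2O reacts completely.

Bonds broken (reactants):
  O–H: 4 × 481 = 1924
  Σ(broken) = 1924 kJ
Bonds formed (products):
  H–H: 2 × 450 = 900
  O=O: 1 × 509 = 509
  Σ(formed) = 1409 kJ
ΔH = Σ(broken) − Σ(formed) = 1924 − 1409 = +515 kJ
For 2× the reaction as written: 2 × (+515) = +1030 kJ

ΔH = +1030 kJ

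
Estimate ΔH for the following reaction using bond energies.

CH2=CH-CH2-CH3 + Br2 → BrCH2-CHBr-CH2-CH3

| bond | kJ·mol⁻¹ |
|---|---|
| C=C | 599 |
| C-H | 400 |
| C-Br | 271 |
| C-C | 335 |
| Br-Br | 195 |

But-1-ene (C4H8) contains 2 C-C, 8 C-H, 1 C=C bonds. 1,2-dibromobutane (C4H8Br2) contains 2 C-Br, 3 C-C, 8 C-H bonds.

ΔH ≈ −83 kJ

Bonds broken (reactants):
  Br-Br: 1 × 195 = 195
  C-C: 2 × 335 = 670
  C-H: 8 × 400 = 3200
  C=C: 1 × 599 = 599
  Σ(broken) = 4664 kJ
Bonds formed (products):
  C-Br: 2 × 271 = 542
  C-C: 3 × 335 = 1005
  C-H: 8 × 400 = 3200
  Σ(formed) = 4747 kJ
ΔH = Σ(broken) − Σ(formed) = 4664 − 4747 = −83 kJ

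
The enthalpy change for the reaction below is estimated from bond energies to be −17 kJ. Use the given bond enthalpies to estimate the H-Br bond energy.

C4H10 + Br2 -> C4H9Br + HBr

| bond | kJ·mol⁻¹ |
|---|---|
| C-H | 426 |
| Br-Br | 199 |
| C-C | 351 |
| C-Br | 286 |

Let D be the H-Br bond energy.
Σ(broken) = 1×199 + 3×351 + 10×426 = 5512
Σ(formed) = 1×286 + 3×351 + 9×426 + 1×D = 5173 + D
ΔH = Σ(broken) − Σ(formed) = (5512) − (5173 + D) = +339 − D
Setting this equal to −17 kJ gives D = 356 kJ/mol.

D(H-Br) ≈ 356 kJ/mol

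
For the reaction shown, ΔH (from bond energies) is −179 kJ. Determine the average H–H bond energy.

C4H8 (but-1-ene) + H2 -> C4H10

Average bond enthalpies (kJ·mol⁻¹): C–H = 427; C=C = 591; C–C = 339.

Let D be the H–H bond energy.
Σ(broken) = 2×339 + 8×427 + 1×591 + 1×D = 4685 + D
Σ(formed) = 3×339 + 10×427 = 5287
ΔH = Σ(broken) − Σ(formed) = (4685 + D) − (5287) = −602 + D
Setting this equal to −179 kJ gives D = 423 kJ/mol.

D(H–H) ≈ 423 kJ/mol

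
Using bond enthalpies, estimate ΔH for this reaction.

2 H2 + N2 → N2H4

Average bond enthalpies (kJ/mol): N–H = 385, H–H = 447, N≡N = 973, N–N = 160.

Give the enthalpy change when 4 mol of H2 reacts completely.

Bonds broken (reactants):
  H–H: 2 × 447 = 894
  N≡N: 1 × 973 = 973
  Σ(broken) = 1867 kJ
Bonds formed (products):
  N–H: 4 × 385 = 1540
  N–N: 1 × 160 = 160
  Σ(formed) = 1700 kJ
ΔH = Σ(broken) − Σ(formed) = 1867 − 1700 = +167 kJ
For 2× the reaction as written: 2 × (+167) = +334 kJ

ΔH = +334 kJ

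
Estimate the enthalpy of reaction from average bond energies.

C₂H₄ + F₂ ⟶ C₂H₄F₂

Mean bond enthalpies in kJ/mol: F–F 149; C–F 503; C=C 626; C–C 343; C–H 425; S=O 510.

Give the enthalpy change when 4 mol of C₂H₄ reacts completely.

ΔH = −2296 kJ

Bonds broken (reactants):
  C–H: 4 × 425 = 1700
  C=C: 1 × 626 = 626
  F–F: 1 × 149 = 149
  Σ(broken) = 2475 kJ
Bonds formed (products):
  C–C: 1 × 343 = 343
  C–F: 2 × 503 = 1006
  C–H: 4 × 425 = 1700
  Σ(formed) = 3049 kJ
ΔH = Σ(broken) − Σ(formed) = 2475 − 3049 = −574 kJ
For 4× the reaction as written: 4 × (−574) = −2296 kJ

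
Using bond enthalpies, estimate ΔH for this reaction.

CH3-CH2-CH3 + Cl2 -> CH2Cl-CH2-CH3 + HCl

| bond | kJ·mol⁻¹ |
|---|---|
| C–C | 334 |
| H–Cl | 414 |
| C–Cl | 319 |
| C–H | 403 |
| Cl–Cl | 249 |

ΔH ≈ −81 kJ

Bonds broken (reactants):
  C–C: 2 × 334 = 668
  C–H: 8 × 403 = 3224
  Cl–Cl: 1 × 249 = 249
  Σ(broken) = 4141 kJ
Bonds formed (products):
  C–C: 2 × 334 = 668
  C–Cl: 1 × 319 = 319
  C–H: 7 × 403 = 2821
  H–Cl: 1 × 414 = 414
  Σ(formed) = 4222 kJ
ΔH = Σ(broken) − Σ(formed) = 4141 − 4222 = −81 kJ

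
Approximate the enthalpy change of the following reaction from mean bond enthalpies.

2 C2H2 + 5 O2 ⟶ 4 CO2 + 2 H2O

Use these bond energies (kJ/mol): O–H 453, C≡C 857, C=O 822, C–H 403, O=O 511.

Bonds broken (reactants):
  C≡C: 2 × 857 = 1714
  C–H: 4 × 403 = 1612
  O=O: 5 × 511 = 2555
  Σ(broken) = 5881 kJ
Bonds formed (products):
  C=O: 8 × 822 = 6576
  O–H: 4 × 453 = 1812
  Σ(formed) = 8388 kJ
ΔH = Σ(broken) − Σ(formed) = 5881 − 8388 = −2507 kJ

ΔH ≈ −2507 kJ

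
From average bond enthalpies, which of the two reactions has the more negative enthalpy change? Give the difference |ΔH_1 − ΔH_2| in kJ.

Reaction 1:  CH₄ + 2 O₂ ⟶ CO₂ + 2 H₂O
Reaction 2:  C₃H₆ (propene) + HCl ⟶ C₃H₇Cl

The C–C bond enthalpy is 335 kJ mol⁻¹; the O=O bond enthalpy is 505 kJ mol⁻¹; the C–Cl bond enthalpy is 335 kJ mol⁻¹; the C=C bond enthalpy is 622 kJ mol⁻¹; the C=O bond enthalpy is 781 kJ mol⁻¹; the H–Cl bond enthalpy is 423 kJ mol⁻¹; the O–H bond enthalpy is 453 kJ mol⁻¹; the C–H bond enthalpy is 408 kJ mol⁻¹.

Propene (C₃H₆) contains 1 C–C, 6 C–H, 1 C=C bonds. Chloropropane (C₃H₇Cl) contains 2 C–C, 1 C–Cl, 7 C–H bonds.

Reaction 1:
  Bonds broken (reactants):
    C–H: 4 × 408 = 1632
    O=O: 2 × 505 = 1010
    Σ(broken) = 2642 kJ
  Bonds formed (products):
    C=O: 2 × 781 = 1562
    O–H: 4 × 453 = 1812
    Σ(formed) = 3374 kJ
  ΔH_1 = 2642 − 3374 = −732 kJ
Reaction 2:
  Bonds broken (reactants):
    C–C: 1 × 335 = 335
    C–H: 6 × 408 = 2448
    C=C: 1 × 622 = 622
    H–Cl: 1 × 423 = 423
    Σ(broken) = 3828 kJ
  Bonds formed (products):
    C–C: 2 × 335 = 670
    C–Cl: 1 × 335 = 335
    C–H: 7 × 408 = 2856
    Σ(formed) = 3861 kJ
  ΔH_2 = 3828 − 3861 = −33 kJ
ΔH_1 − ΔH_2 = −699 kJ, so reaction 1 has the more negative ΔH; |ΔH_1 − ΔH_2| = 699 kJ.

Reaction 1, by 699 kJ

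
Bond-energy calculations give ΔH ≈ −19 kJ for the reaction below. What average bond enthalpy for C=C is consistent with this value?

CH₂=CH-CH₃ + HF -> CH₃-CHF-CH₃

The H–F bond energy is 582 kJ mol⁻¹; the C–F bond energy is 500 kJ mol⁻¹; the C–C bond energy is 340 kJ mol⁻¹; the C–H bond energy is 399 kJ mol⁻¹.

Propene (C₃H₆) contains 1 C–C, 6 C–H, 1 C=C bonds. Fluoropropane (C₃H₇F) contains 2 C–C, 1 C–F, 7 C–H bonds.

Let D be the C=C bond energy.
Σ(broken) = 1×340 + 6×399 + 1×D + 1×582 = 3316 + D
Σ(formed) = 2×340 + 1×500 + 7×399 = 3973
ΔH = Σ(broken) − Σ(formed) = (3316 + D) − (3973) = −657 + D
Setting this equal to −19 kJ gives D = 638 kJ/mol.

D(C=C) ≈ 638 kJ/mol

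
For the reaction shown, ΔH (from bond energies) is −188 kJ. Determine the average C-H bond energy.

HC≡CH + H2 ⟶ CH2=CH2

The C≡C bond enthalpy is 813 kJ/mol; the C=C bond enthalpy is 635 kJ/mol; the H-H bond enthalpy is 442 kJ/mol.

Let D be the C-H bond energy.
Σ(broken) = 1×813 + 2×D + 1×442 = 1255 + 2D
Σ(formed) = 4×D + 1×635 = 635 + 4D
ΔH = Σ(broken) − Σ(formed) = (1255 + 2D) − (635 + 4D) = +620 − 2D
Setting this equal to −188 kJ gives 2D = 808, so D = 404 kJ/mol.

D(C-H) ≈ 404 kJ/mol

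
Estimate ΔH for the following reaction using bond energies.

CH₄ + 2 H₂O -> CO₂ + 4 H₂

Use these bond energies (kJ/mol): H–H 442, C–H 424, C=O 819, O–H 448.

Bonds broken (reactants):
  C–H: 4 × 424 = 1696
  O–H: 4 × 448 = 1792
  Σ(broken) = 3488 kJ
Bonds formed (products):
  C=O: 2 × 819 = 1638
  H–H: 4 × 442 = 1768
  Σ(formed) = 3406 kJ
ΔH = Σ(broken) − Σ(formed) = 3488 − 3406 = +82 kJ

ΔH ≈ +82 kJ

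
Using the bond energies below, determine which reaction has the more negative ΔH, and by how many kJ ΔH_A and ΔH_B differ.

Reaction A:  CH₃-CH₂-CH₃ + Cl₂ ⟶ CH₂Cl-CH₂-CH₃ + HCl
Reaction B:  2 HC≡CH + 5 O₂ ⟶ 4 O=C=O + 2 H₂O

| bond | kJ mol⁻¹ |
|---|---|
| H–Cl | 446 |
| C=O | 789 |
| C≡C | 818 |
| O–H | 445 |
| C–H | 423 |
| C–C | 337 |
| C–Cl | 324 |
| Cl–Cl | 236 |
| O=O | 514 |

Reaction B, by 2083 kJ

Reaction A:
  Bonds broken (reactants):
    C–C: 2 × 337 = 674
    C–H: 8 × 423 = 3384
    Cl–Cl: 1 × 236 = 236
    Σ(broken) = 4294 kJ
  Bonds formed (products):
    C–C: 2 × 337 = 674
    C–Cl: 1 × 324 = 324
    C–H: 7 × 423 = 2961
    H–Cl: 1 × 446 = 446
    Σ(formed) = 4405 kJ
  ΔH_A = 4294 − 4405 = −111 kJ
Reaction B:
  Bonds broken (reactants):
    C≡C: 2 × 818 = 1636
    C–H: 4 × 423 = 1692
    O=O: 5 × 514 = 2570
    Σ(broken) = 5898 kJ
  Bonds formed (products):
    C=O: 8 × 789 = 6312
    O–H: 4 × 445 = 1780
    Σ(formed) = 8092 kJ
  ΔH_B = 5898 − 8092 = −2194 kJ
ΔH_A − ΔH_B = +2083 kJ, so reaction B has the more negative ΔH; |ΔH_A − ΔH_B| = 2083 kJ.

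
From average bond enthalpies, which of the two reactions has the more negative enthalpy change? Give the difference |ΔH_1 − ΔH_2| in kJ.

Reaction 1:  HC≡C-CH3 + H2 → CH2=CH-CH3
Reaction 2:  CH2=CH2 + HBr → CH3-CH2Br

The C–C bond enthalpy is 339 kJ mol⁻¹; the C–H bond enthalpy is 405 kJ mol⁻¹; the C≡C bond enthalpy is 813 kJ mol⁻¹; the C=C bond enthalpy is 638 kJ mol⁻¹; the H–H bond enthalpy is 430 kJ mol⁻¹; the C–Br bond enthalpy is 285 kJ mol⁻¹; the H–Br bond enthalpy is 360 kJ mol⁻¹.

Reaction 1, by 174 kJ

Reaction 1:
  Bonds broken (reactants):
    C≡C: 1 × 813 = 813
    C–C: 1 × 339 = 339
    C–H: 4 × 405 = 1620
    H–H: 1 × 430 = 430
    Σ(broken) = 3202 kJ
  Bonds formed (products):
    C–C: 1 × 339 = 339
    C–H: 6 × 405 = 2430
    C=C: 1 × 638 = 638
    Σ(formed) = 3407 kJ
  ΔH_1 = 3202 − 3407 = −205 kJ
Reaction 2:
  Bonds broken (reactants):
    C–H: 4 × 405 = 1620
    C=C: 1 × 638 = 638
    H–Br: 1 × 360 = 360
    Σ(broken) = 2618 kJ
  Bonds formed (products):
    C–Br: 1 × 285 = 285
    C–C: 1 × 339 = 339
    C–H: 5 × 405 = 2025
    Σ(formed) = 2649 kJ
  ΔH_2 = 2618 − 2649 = −31 kJ
ΔH_1 − ΔH_2 = −174 kJ, so reaction 1 has the more negative ΔH; |ΔH_1 − ΔH_2| = 174 kJ.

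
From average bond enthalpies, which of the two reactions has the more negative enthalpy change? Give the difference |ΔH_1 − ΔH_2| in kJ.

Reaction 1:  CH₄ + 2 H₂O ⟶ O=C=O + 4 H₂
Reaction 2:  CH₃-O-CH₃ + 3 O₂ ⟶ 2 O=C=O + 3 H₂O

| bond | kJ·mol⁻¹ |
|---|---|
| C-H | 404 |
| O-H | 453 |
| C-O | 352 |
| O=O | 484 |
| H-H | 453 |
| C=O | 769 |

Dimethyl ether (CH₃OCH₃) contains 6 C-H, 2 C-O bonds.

Reaction 2, by 1292 kJ

Reaction 1:
  Bonds broken (reactants):
    C-H: 4 × 404 = 1616
    O-H: 4 × 453 = 1812
    Σ(broken) = 3428 kJ
  Bonds formed (products):
    C=O: 2 × 769 = 1538
    H-H: 4 × 453 = 1812
    Σ(formed) = 3350 kJ
  ΔH_1 = 3428 − 3350 = +78 kJ
Reaction 2:
  Bonds broken (reactants):
    C-H: 6 × 404 = 2424
    C-O: 2 × 352 = 704
    O=O: 3 × 484 = 1452
    Σ(broken) = 4580 kJ
  Bonds formed (products):
    C=O: 4 × 769 = 3076
    O-H: 6 × 453 = 2718
    Σ(formed) = 5794 kJ
  ΔH_2 = 4580 − 5794 = −1214 kJ
ΔH_1 − ΔH_2 = +1292 kJ, so reaction 2 has the more negative ΔH; |ΔH_1 − ΔH_2| = 1292 kJ.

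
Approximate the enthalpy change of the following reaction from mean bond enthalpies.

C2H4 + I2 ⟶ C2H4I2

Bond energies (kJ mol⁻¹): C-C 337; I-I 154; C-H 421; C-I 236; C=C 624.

Bonds broken (reactants):
  C-H: 4 × 421 = 1684
  C=C: 1 × 624 = 624
  I-I: 1 × 154 = 154
  Σ(broken) = 2462 kJ
Bonds formed (products):
  C-C: 1 × 337 = 337
  C-H: 4 × 421 = 1684
  C-I: 2 × 236 = 472
  Σ(formed) = 2493 kJ
ΔH = Σ(broken) − Σ(formed) = 2462 − 2493 = −31 kJ

ΔH ≈ −31 kJ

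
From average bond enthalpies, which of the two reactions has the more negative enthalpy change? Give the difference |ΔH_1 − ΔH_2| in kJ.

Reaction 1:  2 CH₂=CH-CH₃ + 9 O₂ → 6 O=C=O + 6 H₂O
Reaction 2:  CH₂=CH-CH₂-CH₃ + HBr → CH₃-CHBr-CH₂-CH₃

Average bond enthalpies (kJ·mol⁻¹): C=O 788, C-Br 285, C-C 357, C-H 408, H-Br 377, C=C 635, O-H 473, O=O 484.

Reaction 1, by 3858 kJ

Reaction 1:
  Bonds broken (reactants):
    C-C: 2 × 357 = 714
    C-H: 12 × 408 = 4896
    C=C: 2 × 635 = 1270
    O=O: 9 × 484 = 4356
    Σ(broken) = 11236 kJ
  Bonds formed (products):
    C=O: 12 × 788 = 9456
    O-H: 12 × 473 = 5676
    Σ(formed) = 15132 kJ
  ΔH_1 = 11236 − 15132 = −3896 kJ
Reaction 2:
  Bonds broken (reactants):
    C-C: 2 × 357 = 714
    C-H: 8 × 408 = 3264
    C=C: 1 × 635 = 635
    H-Br: 1 × 377 = 377
    Σ(broken) = 4990 kJ
  Bonds formed (products):
    C-Br: 1 × 285 = 285
    C-C: 3 × 357 = 1071
    C-H: 9 × 408 = 3672
    Σ(formed) = 5028 kJ
  ΔH_2 = 4990 − 5028 = −38 kJ
ΔH_1 − ΔH_2 = −3858 kJ, so reaction 1 has the more negative ΔH; |ΔH_1 − ΔH_2| = 3858 kJ.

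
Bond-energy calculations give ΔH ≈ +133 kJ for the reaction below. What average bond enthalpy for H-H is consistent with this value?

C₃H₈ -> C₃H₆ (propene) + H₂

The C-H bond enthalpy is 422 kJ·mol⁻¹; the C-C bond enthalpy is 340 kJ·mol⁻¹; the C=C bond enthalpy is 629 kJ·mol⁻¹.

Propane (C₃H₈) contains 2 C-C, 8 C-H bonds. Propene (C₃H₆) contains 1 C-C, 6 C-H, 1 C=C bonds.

D(H-H) ≈ 422 kJ/mol

Let D be the H-H bond energy.
Σ(broken) = 2×340 + 8×422 = 4056
Σ(formed) = 1×340 + 6×422 + 1×629 + 1×D = 3501 + D
ΔH = Σ(broken) − Σ(formed) = (4056) − (3501 + D) = +555 − D
Setting this equal to +133 kJ gives D = 422 kJ/mol.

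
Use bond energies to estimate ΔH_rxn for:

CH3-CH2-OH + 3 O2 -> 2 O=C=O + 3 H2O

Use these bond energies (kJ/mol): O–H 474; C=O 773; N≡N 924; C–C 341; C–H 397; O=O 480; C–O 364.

Bonds broken (reactants):
  C–C: 1 × 341 = 341
  C–H: 5 × 397 = 1985
  C–O: 1 × 364 = 364
  O–H: 1 × 474 = 474
  O=O: 3 × 480 = 1440
  Σ(broken) = 4604 kJ
Bonds formed (products):
  C=O: 4 × 773 = 3092
  O–H: 6 × 474 = 2844
  Σ(formed) = 5936 kJ
ΔH = Σ(broken) − Σ(formed) = 4604 − 5936 = −1332 kJ

ΔH ≈ −1332 kJ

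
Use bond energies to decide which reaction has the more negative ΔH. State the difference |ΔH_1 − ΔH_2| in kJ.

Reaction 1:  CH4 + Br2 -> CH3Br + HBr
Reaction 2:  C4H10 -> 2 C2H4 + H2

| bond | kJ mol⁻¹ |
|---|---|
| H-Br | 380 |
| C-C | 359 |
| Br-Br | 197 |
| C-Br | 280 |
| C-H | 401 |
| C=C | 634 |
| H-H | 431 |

Reaction 1:
  Bonds broken (reactants):
    Br-Br: 1 × 197 = 197
    C-H: 4 × 401 = 1604
    Σ(broken) = 1801 kJ
  Bonds formed (products):
    C-Br: 1 × 280 = 280
    C-H: 3 × 401 = 1203
    H-Br: 1 × 380 = 380
    Σ(formed) = 1863 kJ
  ΔH_1 = 1801 − 1863 = −62 kJ
Reaction 2:
  Bonds broken (reactants):
    C-C: 3 × 359 = 1077
    C-H: 10 × 401 = 4010
    Σ(broken) = 5087 kJ
  Bonds formed (products):
    C-H: 8 × 401 = 3208
    C=C: 2 × 634 = 1268
    H-H: 1 × 431 = 431
    Σ(formed) = 4907 kJ
  ΔH_2 = 5087 − 4907 = +180 kJ
ΔH_1 − ΔH_2 = −242 kJ, so reaction 1 has the more negative ΔH; |ΔH_1 − ΔH_2| = 242 kJ.

Reaction 1, by 242 kJ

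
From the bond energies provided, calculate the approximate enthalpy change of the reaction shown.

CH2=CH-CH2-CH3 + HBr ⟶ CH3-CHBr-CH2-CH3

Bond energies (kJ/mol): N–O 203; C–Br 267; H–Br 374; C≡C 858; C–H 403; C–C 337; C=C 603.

Bonds broken (reactants):
  C–C: 2 × 337 = 674
  C–H: 8 × 403 = 3224
  C=C: 1 × 603 = 603
  H–Br: 1 × 374 = 374
  Σ(broken) = 4875 kJ
Bonds formed (products):
  C–Br: 1 × 267 = 267
  C–C: 3 × 337 = 1011
  C–H: 9 × 403 = 3627
  Σ(formed) = 4905 kJ
ΔH = Σ(broken) − Σ(formed) = 4875 − 4905 = −30 kJ

ΔH ≈ −30 kJ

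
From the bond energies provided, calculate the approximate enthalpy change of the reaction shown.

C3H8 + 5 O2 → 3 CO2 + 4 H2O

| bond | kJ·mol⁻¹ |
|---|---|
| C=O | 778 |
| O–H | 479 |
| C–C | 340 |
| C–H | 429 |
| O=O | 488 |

ΔH ≈ −1948 kJ

Bonds broken (reactants):
  C–C: 2 × 340 = 680
  C–H: 8 × 429 = 3432
  O=O: 5 × 488 = 2440
  Σ(broken) = 6552 kJ
Bonds formed (products):
  C=O: 6 × 778 = 4668
  O–H: 8 × 479 = 3832
  Σ(formed) = 8500 kJ
ΔH = Σ(broken) − Σ(formed) = 6552 − 8500 = −1948 kJ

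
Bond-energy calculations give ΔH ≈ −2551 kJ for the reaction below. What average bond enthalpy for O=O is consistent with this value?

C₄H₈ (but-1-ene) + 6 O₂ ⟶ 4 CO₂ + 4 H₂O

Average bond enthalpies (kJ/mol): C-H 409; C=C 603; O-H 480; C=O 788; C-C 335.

D(O=O) ≈ 508 kJ/mol

Let D be the O=O bond energy.
Σ(broken) = 2×335 + 8×409 + 1×603 + 6×D = 4545 + 6D
Σ(formed) = 8×788 + 8×480 = 10144
ΔH = Σ(broken) − Σ(formed) = (4545 + 6D) − (10144) = −5599 + 6D
Setting this equal to −2551 kJ gives 6D = 3048, so D = 508 kJ/mol.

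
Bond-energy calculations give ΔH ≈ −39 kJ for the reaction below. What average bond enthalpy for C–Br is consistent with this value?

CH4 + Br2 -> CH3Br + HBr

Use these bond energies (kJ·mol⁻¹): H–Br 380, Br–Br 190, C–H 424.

D(C–Br) ≈ 273 kJ/mol

Let D be the C–Br bond energy.
Σ(broken) = 1×190 + 4×424 = 1886
Σ(formed) = 1×D + 3×424 + 1×380 = 1652 + D
ΔH = Σ(broken) − Σ(formed) = (1886) − (1652 + D) = +234 − D
Setting this equal to −39 kJ gives D = 273 kJ/mol.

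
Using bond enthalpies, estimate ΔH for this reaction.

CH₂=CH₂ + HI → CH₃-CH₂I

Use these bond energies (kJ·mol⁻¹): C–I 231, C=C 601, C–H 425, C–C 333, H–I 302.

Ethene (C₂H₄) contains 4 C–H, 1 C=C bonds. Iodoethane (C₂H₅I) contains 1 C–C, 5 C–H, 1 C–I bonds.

Bonds broken (reactants):
  C–H: 4 × 425 = 1700
  C=C: 1 × 601 = 601
  H–I: 1 × 302 = 302
  Σ(broken) = 2603 kJ
Bonds formed (products):
  C–C: 1 × 333 = 333
  C–H: 5 × 425 = 2125
  C–I: 1 × 231 = 231
  Σ(formed) = 2689 kJ
ΔH = Σ(broken) − Σ(formed) = 2603 − 2689 = −86 kJ

ΔH ≈ −86 kJ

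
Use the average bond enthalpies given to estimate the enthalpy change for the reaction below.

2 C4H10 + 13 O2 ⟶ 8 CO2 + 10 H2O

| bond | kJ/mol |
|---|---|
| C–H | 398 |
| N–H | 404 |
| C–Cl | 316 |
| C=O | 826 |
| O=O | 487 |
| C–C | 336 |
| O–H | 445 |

Bonds broken (reactants):
  C–C: 6 × 336 = 2016
  C–H: 20 × 398 = 7960
  O=O: 13 × 487 = 6331
  Σ(broken) = 16307 kJ
Bonds formed (products):
  C=O: 16 × 826 = 13216
  O–H: 20 × 445 = 8900
  Σ(formed) = 22116 kJ
ΔH = Σ(broken) − Σ(formed) = 16307 − 22116 = −5809 kJ

ΔH ≈ −5809 kJ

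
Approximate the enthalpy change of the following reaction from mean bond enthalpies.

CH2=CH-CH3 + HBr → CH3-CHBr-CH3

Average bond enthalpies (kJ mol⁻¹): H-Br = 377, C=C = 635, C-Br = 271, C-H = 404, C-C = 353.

Bonds broken (reactants):
  C-C: 1 × 353 = 353
  C-H: 6 × 404 = 2424
  C=C: 1 × 635 = 635
  H-Br: 1 × 377 = 377
  Σ(broken) = 3789 kJ
Bonds formed (products):
  C-Br: 1 × 271 = 271
  C-C: 2 × 353 = 706
  C-H: 7 × 404 = 2828
  Σ(formed) = 3805 kJ
ΔH = Σ(broken) − Σ(formed) = 3789 − 3805 = −16 kJ

ΔH ≈ −16 kJ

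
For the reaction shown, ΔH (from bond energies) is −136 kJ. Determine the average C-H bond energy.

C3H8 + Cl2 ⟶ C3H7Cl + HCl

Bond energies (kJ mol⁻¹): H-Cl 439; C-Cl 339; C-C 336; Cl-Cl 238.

Let D be the C-H bond energy.
Σ(broken) = 2×336 + 8×D + 1×238 = 910 + 8D
Σ(formed) = 2×336 + 1×339 + 7×D + 1×439 = 1450 + 7D
ΔH = Σ(broken) − Σ(formed) = (910 + 8D) − (1450 + 7D) = −540 + D
Setting this equal to −136 kJ gives D = 404 kJ/mol.

D(C-H) ≈ 404 kJ/mol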